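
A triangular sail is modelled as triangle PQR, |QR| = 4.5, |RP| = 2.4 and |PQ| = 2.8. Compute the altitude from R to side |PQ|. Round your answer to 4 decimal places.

h_R ≈ 2.0856

Semiperimeter s = (4.5 + 2.4 + 2.8)/2 = 4.85.
Heron's formula: area = √(4.85·0.35·2.45·2.05) ≈ 2.9199.
The altitude from R has length 2·area/|PQ| ≈ 2.0856.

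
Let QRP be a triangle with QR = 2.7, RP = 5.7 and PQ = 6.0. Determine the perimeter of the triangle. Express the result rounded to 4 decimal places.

perimeter ≈ 14.4000

Perimeter = 5.7 + 6 + 2.7 = 14.4.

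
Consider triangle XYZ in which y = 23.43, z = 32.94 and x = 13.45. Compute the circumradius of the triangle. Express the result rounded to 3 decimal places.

By the law of cosines, cos X = (y² + z² − x²) / (2·y·z) ≈ 0.94139, so ∠X ≈ 0.344 rad.
Circumradius = x/(2 sin X) ≈ 19.937.

R ≈ 19.937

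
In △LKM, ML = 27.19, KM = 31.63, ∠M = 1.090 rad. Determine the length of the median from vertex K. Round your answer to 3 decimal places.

By the law of cosines, LK² = KM² + ML² − 2·KM·ML·cos M = 944.26, so LK ≈ 30.729.
Median from K: ½√(2·LK² + 2·KM² − ML²) ≈ 28.063.

28.063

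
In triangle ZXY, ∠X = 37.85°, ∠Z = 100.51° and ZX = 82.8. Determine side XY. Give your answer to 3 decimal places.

The third angle is ∠Y = 180° − ∠Z − ∠X = 41.64°.
Law of sines: XY = ZX·sin Z/sin Y ≈ 122.52.

122.524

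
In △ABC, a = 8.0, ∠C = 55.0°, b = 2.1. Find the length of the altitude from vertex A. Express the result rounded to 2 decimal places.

By the law of cosines, c² = a² + b² − 2·a·b·cos C = 49.138, so c ≈ 7.0098.
Area = ½·a·b·sin C ≈ 6.8809.
The altitude from A has length 2·area/a ≈ 1.7202.

h_A ≈ 1.72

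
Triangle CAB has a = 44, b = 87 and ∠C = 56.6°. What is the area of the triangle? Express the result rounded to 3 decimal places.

area ≈ 1597.899

Area = ½·a·b·sin C ≈ 1597.9.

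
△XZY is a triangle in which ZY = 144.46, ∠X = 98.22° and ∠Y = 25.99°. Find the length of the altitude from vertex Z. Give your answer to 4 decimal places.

The third angle is ∠Z = 180° − ∠Y − ∠X = 55.79°.
Law of sines: YX = ZY·sin Z/sin X ≈ 120.71.
Law of sines: XZ = ZY·sin Y/sin X ≈ 63.962.
Area = ½·ZY·YX·sin Y ≈ 3820.6.
The altitude from Z has length 2·area/YX ≈ 63.304.

63.3044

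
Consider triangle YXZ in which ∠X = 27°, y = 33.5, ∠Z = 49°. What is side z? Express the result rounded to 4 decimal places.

26.0568

The third angle is ∠Y = 180° − ∠X − ∠Z = 104.00°.
Law of sines: z = y·sin Z/sin Y ≈ 26.057.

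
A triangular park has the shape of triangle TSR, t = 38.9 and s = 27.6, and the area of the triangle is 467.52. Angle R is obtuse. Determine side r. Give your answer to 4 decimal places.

57.7083

From area = ½·t·s·sin R, we get sin R = 2·area/(t·s) ≈ 0.87091.
Taking the obtuse solution, ∠R ≈ 2.085 rad.
Law of cosines then gives r ≈ 57.708.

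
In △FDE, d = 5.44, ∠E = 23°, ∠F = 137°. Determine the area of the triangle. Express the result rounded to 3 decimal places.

The third angle is ∠D = 180° − ∠E − ∠F = 20.00°.
Law of sines: f = d·sin F/sin D ≈ 10.848.
Law of sines: e = d·sin E/sin D ≈ 6.2148.
Area = ½·d·f·sin E ≈ 11.529.

11.529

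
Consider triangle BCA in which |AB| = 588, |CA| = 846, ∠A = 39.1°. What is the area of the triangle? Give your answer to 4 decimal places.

Area = ½·|CA|·|AB|·sin A ≈ 1.5686e+05.

156864.2095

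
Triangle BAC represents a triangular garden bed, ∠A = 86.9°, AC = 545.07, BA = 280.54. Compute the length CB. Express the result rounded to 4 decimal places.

By the law of cosines, CB² = BA² + AC² − 2·BA·AC·cos A = 3.5927e+05, so CB ≈ 599.39.

599.3873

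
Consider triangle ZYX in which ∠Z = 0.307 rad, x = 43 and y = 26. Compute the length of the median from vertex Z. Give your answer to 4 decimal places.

By the law of cosines, z² = y² + x² − 2·y·x·cos Z = 393.55, so z ≈ 19.838.
Median from Z: ½√(2·y² + 2·x² − z²) ≈ 34.119.

m_Z ≈ 34.1191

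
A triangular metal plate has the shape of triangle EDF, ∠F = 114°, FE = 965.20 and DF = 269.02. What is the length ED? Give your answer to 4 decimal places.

By the law of cosines, ED² = DF² + FE² − 2·DF·FE·cos F = 1.2152e+06, so ED ≈ 1102.4.

1102.3646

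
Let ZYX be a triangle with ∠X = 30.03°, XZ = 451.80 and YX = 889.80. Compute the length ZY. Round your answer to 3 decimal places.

547.516

By the law of cosines, ZY² = YX² + XZ² − 2·YX·XZ·cos X = 2.9977e+05, so ZY ≈ 547.52.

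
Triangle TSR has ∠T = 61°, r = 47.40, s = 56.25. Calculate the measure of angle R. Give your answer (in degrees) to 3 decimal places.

By the law of cosines, t² = s² + r² − 2·s·r·cos T = 2825.6, so t ≈ 53.156.
Law of cosines again: cos R = (t² + s² − r²)/(2·t·s) ≈ 0.62589, so ∠R ≈ 51.25°.

∠R ≈ 51.252°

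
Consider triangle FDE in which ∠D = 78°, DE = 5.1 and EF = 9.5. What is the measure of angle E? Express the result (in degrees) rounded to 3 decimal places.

70.324

Law of sines: sin F = DE·sin D/EF ≈ 0.52511.
Since EF ≥ DE, only the acute value applies: ∠F ≈ 31.68°.
Then ∠E = 180° − ∠D − ∠F ≈ 70.32°.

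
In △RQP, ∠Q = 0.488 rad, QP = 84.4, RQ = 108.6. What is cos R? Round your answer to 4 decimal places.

By the law of cosines, PR² = RQ² + QP² − 2·RQ·QP·cos Q = 2725.5, so PR ≈ 52.206.
Law of cosines again: cos R = (PR² + RQ² − QP²)/(2·PR·RQ) ≈ 0.65226, so ∠R ≈ 0.860 rad.

cos R ≈ 0.6523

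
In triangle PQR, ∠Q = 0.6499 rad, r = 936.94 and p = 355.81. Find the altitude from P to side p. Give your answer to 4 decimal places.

h_P ≈ 566.9488

By the law of cosines, q² = r² + p² − 2·r·p·cos Q = 4.7363e+05, so q ≈ 688.21.
Area = ½·r·p·sin Q ≈ 1.0086e+05.
The altitude from P has length 2·area/p ≈ 566.95.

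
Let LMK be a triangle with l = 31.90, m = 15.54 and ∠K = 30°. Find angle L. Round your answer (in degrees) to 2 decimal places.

127.15

By the law of cosines, k² = l² + m² − 2·l·m·cos K = 400.48, so k ≈ 20.012.
Law of cosines again: cos L = (m² + k² − l²)/(2·m·k) ≈ -0.60395, so ∠L ≈ 127.15°.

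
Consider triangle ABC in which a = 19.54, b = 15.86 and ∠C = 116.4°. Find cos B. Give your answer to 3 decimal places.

By the law of cosines, c² = a² + b² − 2·a·b·cos C = 908.94, so c ≈ 30.149.
Law of cosines again: cos B = (c² + a² − b²)/(2·c·a) ≈ 0.88203, so ∠B ≈ 28.11°.

0.882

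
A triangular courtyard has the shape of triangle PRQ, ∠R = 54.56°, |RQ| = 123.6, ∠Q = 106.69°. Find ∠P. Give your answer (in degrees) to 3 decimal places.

18.750

The third angle is ∠P = 180° − ∠R − ∠Q = 18.75°.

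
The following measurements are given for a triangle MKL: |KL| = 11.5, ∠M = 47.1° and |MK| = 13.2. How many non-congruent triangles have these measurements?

|MK|·sin M = 13.2·sin(47.1°) ≈ 9.67.
Since |MK| sin M < |KL| < |MK| (9.67 < 11.5 < 13.2), two triangles exist.

2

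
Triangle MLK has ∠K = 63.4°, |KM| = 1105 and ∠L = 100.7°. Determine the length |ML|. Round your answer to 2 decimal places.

The third angle is ∠M = 180° − ∠L − ∠K = 15.90°.
Law of sines: |ML| = |KM|·sin K/sin L ≈ 1005.5.

1005.52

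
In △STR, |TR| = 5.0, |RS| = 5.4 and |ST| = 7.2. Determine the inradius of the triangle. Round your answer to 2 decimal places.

1.53

Semiperimeter s = (5 + 5.4 + 7.2)/2 = 8.8.
Heron's formula: area = √(8.8·3.8·3.4·1.6) ≈ 13.488.
Inradius = area/s = 13.488/8.8 ≈ 1.5327.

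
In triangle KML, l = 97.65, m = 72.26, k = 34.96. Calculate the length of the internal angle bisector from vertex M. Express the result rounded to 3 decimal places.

48.992

By the law of cosines, cos M = (l² + k² − m²) / (2·l·k) ≈ 0.81085, so ∠M ≈ 35.82°.
The bisector from M has length 2·l·k·cos(∠M/2)/(l+k) ≈ 48.992.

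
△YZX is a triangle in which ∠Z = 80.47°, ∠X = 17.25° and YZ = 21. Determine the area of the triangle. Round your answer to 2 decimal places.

The third angle is ∠Y = 180° − ∠Z − ∠X = 82.28°.
Law of sines: ZX = YZ·sin Y/sin X ≈ 70.175.
Law of sines: XY = YZ·sin Z/sin X ≈ 69.839.
Area = ½·YZ·ZX·sin Z ≈ 726.66.

726.66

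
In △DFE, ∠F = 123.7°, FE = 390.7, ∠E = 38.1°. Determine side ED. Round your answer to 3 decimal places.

The third angle is ∠D = 180° − ∠F − ∠E = 18.20°.
Law of sines: ED = FE·sin F/sin D ≈ 1040.7.

1040.692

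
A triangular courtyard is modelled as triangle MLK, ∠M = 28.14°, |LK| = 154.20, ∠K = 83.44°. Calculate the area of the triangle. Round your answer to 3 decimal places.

area ≈ 23287.631

The third angle is ∠L = 180° − ∠K − ∠M = 68.42°.
Law of sines: |KM| = |LK|·sin L/sin M ≈ 304.04.
Law of sines: |ML| = |LK|·sin K/sin M ≈ 324.81.
Area = ½·|LK|·|KM|·sin K ≈ 23288.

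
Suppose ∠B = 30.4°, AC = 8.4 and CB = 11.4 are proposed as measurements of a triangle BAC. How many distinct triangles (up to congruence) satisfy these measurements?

2

CB·sin B = 11.4·sin(30.4°) ≈ 5.769.
Since CB sin B < AC < CB (5.769 < 8.4 < 11.4), two triangles exist.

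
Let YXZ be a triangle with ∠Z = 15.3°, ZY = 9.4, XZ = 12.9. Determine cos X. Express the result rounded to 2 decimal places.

By the law of cosines, YX² = XZ² + ZY² − 2·XZ·ZY·cos Z = 20.846, so YX ≈ 4.5657.
Law of cosines again: cos X = (YX² + XZ² − ZY²)/(2·YX·XZ) ≈ 0.83956, so ∠X ≈ 32.91°.

cos X ≈ 0.84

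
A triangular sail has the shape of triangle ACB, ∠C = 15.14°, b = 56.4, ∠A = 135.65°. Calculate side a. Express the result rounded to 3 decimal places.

80.789

The third angle is ∠B = 180° − ∠A − ∠C = 29.21°.
Law of sines: a = b·sin A/sin B ≈ 80.789.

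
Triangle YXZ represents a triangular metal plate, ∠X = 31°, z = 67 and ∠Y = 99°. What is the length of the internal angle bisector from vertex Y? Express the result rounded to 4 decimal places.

t_Y ≈ 34.9874

The third angle is ∠Z = 180° − ∠Y − ∠X = 50.00°.
Law of sines: y = z·sin Y/sin Z ≈ 86.385.
Law of sines: x = z·sin X/sin Z ≈ 45.046.
The bisector from Y has length 2·x·z·cos(∠Y/2)/(x+z) ≈ 34.987.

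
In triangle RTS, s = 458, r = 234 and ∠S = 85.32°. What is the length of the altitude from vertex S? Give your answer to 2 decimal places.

h_S ≈ 210.44

Law of sines: sin R = r·sin S/s ≈ 0.50921.
Since s ≥ r, only the acute value applies: ∠R ≈ 30.61°.
Then ∠T = 180° − ∠S − ∠R ≈ 64.07°.
Law of sines gives t = s·sin T/sin S ≈ 413.27.
Area = ½·s·r·sin T ≈ 48191.
The altitude from S has length 2·area/s ≈ 210.44.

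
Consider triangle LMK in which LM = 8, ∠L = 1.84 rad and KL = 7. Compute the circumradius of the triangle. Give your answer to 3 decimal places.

6.198

By the law of cosines, MK² = KL² + LM² − 2·KL·LM·cos L = 142.79, so MK ≈ 11.949.
Area = ½·KL·LM·sin L ≈ 26.992.
Circumradius = MK/(2 sin L) ≈ 6.1979.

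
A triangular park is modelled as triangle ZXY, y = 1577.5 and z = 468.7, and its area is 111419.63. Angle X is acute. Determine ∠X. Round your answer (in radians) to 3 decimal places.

From area = ½·y·z·sin X, we get sin X = 2·area/(y·z) ≈ 0.30139.
Taking the acute solution, ∠X ≈ 0.306 rad.

∠X ≈ 0.306 rad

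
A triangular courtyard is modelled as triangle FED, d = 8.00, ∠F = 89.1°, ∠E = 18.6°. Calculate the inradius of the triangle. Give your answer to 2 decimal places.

r ≈ 1.12

The third angle is ∠D = 180° − ∠F − ∠E = 72.30°.
Law of sines: f = d·sin F/sin D ≈ 8.3965.
Law of sines: e = d·sin E/sin D ≈ 2.6785.
Area = ½·d·f·sin E ≈ 10.713.
Semiperimeter s = (8.3965+2.6785+8)/2 = 9.5375.
Inradius = area/s = 10.713/9.5375 ≈ 1.1232.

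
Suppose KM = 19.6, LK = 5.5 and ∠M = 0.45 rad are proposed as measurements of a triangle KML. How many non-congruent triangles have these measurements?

KM·sin M = 19.6·sin(0.45 rad) ≈ 8.525.
Since LK = 5.5 < 8.525 = KM sin M, no triangle exists.

0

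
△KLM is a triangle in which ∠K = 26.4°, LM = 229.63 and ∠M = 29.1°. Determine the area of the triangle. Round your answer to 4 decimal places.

The third angle is ∠L = 180° − ∠M − ∠K = 124.50°.
Law of sines: MK = LM·sin L/sin K ≈ 425.62.
Law of sines: KL = LM·sin M/sin K ≈ 251.17.
Area = ½·LM·MK·sin M ≈ 23766.

23765.8316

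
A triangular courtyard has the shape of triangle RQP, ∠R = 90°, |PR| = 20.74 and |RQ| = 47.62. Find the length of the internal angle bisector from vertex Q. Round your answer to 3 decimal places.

t_Q ≈ 48.642

By the law of cosines, |QP|² = |PR|² + |RQ|² − 2·|PR|·|RQ|·cos R = 2697.8, so |QP| ≈ 51.94.
Law of cosines again: cos Q = (|RQ|² + |QP|² − |PR|²)/(2·|RQ|·|QP|) ≈ 0.91682, so ∠Q ≈ 23.53°.
The bisector from Q has length 2·|RQ|·|QP|·cos(∠Q/2)/(|RQ|+|QP|) ≈ 48.642.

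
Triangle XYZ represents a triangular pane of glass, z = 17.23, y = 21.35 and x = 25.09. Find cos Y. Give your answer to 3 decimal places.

cos Y ≈ 0.544

By the law of cosines, cos Y = (z² + x² − y²) / (2·z·x) ≈ 0.54425, so ∠Y ≈ 57.03°.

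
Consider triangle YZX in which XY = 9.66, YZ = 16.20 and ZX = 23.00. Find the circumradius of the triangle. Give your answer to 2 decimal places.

By the law of cosines, cos Y = (XY² + YZ² − ZX²) / (2·XY·YZ) ≈ -0.55352, so ∠Y ≈ 123.61°.
Circumradius = ZX/(2 sin Y) ≈ 13.808.

13.81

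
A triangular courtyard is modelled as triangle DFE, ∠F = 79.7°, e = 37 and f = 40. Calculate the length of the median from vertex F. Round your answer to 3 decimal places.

Law of sines: sin E = e·sin F/f ≈ 0.91009.
Since f ≥ e, only the acute value applies: ∠E ≈ 65.52°.
Then ∠D = 180° − ∠F − ∠E ≈ 34.78°.
Law of sines gives d = f·sin D/sin F ≈ 23.192.
Median from F: ½√(2·e² + 2·d² − f²) ≈ 23.525.

m_F ≈ 23.525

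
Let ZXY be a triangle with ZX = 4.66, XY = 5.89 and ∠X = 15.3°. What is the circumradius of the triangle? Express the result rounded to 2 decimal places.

R ≈ 3.52

By the law of cosines, YZ² = ZX² + XY² − 2·ZX·XY·cos X = 3.4585, so YZ ≈ 1.8597.
Area = ½·ZX·XY·sin X ≈ 3.6213.
Circumradius = YZ/(2 sin X) ≈ 3.5239.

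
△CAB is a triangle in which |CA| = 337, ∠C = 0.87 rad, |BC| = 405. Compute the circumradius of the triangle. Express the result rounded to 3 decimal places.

By the law of cosines, |AB|² = |BC|² + |CA|² − 2·|BC|·|CA|·cos C = 1.0158e+05, so |AB| ≈ 318.71.
Area = ½·|BC|·|CA|·sin C ≈ 52160.
Circumradius = |AB|/(2 sin C) ≈ 208.49.

R ≈ 208.490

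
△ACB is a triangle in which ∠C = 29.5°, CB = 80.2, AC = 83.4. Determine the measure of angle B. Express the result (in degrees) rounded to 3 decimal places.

∠B ≈ 79.499°

By the law of cosines, BA² = AC² + CB² − 2·AC·CB·cos C = 1744.5, so BA ≈ 41.768.
Law of cosines again: cos B = (CB² + BA² − AC²)/(2·CB·BA) ≈ 0.18225, so ∠B ≈ 79.50°.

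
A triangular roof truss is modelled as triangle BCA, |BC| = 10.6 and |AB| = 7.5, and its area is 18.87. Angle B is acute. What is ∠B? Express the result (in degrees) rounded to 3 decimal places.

From area = ½·|AB|·|BC|·sin B, we get sin B = 2·area/(|AB|·|BC|) ≈ 0.47472.
Taking the acute solution, ∠B ≈ 28.34°.

∠B ≈ 28.341°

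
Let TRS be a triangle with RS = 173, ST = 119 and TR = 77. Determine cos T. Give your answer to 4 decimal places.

By the law of cosines, cos T = (ST² + TR² − RS²) / (2·ST·TR) ≈ -0.53689, so ∠T ≈ 122.47°.

cos T ≈ -0.5369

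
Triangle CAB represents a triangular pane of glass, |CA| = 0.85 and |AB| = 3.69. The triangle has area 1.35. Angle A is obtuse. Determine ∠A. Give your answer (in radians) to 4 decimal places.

From area = ½·|CA|·|AB|·sin A, we get sin A = 2·area/(|CA|·|AB|) ≈ 0.86083.
Taking the obtuse solution, ∠A ≈ 2.105 rad.

2.1047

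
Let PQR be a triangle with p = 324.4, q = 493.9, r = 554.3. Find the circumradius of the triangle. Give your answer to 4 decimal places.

By the law of cosines, cos P = (q² + r² − p²) / (2·q·r) ≈ 0.81447, so ∠P ≈ 35.47°.
Circumradius = p/(2 sin P) ≈ 279.55.

279.5529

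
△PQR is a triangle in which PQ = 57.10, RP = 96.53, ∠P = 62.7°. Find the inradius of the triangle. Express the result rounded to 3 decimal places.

20.377

By the law of cosines, QR² = RP² + PQ² − 2·RP·PQ·cos P = 7522.4, so QR ≈ 86.732.
Area = ½·RP·PQ·sin P ≈ 2449.
Semiperimeter s = (86.732+96.53+57.1)/2 = 120.18.
Inradius = area/s = 2449/120.18 ≈ 20.377.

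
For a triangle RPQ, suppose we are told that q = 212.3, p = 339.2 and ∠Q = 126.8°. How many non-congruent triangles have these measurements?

0

p·sin Q = 339.2·sin(126.8°) ≈ 271.6.
Since ∠Q is not acute, a triangle exists only if q > p; here q ≤ p, so there is no triangle.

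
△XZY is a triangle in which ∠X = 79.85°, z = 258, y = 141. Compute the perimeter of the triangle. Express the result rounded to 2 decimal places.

670.34

By the law of cosines, x² = z² + y² − 2·z·y·cos X = 73624, so x ≈ 271.34.
Semiperimeter s = (271.34+258+141)/2 = 335.17.
Perimeter = 271.34 + 258 + 141 = 670.34.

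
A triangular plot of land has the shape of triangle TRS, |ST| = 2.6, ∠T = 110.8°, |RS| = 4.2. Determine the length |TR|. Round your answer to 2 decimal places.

Law of sines: sin R = |ST|·sin T/|RS| ≈ 0.57870.
Since |RS| ≥ |ST|, only the acute value applies: ∠R ≈ 35.36°.
Then ∠S = 180° − ∠T − ∠R ≈ 33.84°.
Law of sines gives |TR| = |RS|·sin S/sin T ≈ 2.502.

2.50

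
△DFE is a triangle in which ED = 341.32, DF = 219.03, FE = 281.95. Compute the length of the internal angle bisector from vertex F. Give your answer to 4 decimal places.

By the law of cosines, cos F = (DF² + FE² − ED²) / (2·DF·FE) ≈ 0.08882, so ∠F ≈ 84.90°.
The bisector from F has length 2·DF·FE·cos(∠F/2)/(DF+FE) ≈ 181.91.

t_F ≈ 181.9068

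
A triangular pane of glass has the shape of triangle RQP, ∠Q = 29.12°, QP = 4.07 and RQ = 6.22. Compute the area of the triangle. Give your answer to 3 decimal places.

Area = ½·RQ·QP·sin Q ≈ 6.1597.

area ≈ 6.160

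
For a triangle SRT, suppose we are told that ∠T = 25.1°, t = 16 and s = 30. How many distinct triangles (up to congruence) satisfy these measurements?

2

s·sin T = 30·sin(25.1°) ≈ 12.73.
Since s sin T < t < s (12.73 < 16 < 30), two triangles exist.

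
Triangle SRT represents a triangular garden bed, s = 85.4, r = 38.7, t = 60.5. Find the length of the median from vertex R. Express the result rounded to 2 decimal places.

Median from R: ½√(2·t² + 2·s² − r²) ≈ 71.43.

71.43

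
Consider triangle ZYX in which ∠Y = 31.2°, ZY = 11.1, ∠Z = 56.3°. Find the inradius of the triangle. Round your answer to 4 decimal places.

The third angle is ∠X = 180° − ∠Z − ∠Y = 92.50°.
Law of sines: YX = ZY·sin Z/sin X ≈ 9.2435.
Law of sines: XZ = ZY·sin Y/sin X ≈ 5.7556.
Area = ½·ZY·YX·sin Y ≈ 26.575.
Semiperimeter s = (9.2435+5.7556+11.1)/2 = 13.05.
Inradius = area/s = 26.575/13.05 ≈ 2.0365.

r ≈ 2.0365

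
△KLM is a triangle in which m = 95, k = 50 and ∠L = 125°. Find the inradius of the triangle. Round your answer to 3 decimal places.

r ≈ 14.134

By the law of cosines, l² = m² + k² − 2·m·k·cos L = 16974, so l ≈ 130.28.
Area = ½·m·k·sin L ≈ 1945.5.
Semiperimeter s = (50+130.28+95)/2 = 137.64.
Inradius = area/s = 1945.5/137.64 ≈ 14.134.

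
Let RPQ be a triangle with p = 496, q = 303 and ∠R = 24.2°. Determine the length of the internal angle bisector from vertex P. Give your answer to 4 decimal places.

By the law of cosines, r² = p² + q² − 2·p·q·cos R = 63664, so r ≈ 252.32.
Law of cosines again: cos P = (q² + r² − p²)/(2·q·r) ≈ -0.59216, so ∠P ≈ 126.31°.
The bisector from P has length 2·q·r·cos(∠P/2)/(q+r) ≈ 124.34.

t_P ≈ 124.3391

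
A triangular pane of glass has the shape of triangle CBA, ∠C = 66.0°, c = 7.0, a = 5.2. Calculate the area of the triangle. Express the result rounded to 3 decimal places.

Law of sines: sin A = a·sin C/c ≈ 0.67863.
Since c ≥ a, only the acute value applies: ∠A ≈ 42.74°.
Then ∠B = 180° − ∠C − ∠A ≈ 71.26°.
Law of sines gives b = c·sin B/sin C ≈ 7.2564.
Area = ½·c·a·sin B ≈ 17.235.

area ≈ 17.235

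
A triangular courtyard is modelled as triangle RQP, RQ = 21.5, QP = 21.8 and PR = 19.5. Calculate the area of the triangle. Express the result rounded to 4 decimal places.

area ≈ 188.4480

Semiperimeter s = (21.8 + 19.5 + 21.5)/2 = 31.4.
Heron's formula: area = √(31.4·9.6·11.9·9.9) ≈ 188.45.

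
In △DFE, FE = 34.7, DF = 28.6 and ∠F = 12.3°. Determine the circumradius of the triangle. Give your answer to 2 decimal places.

R ≈ 21.35

By the law of cosines, ED² = DF² + FE² − 2·DF·FE·cos F = 82.771, so ED ≈ 9.0978.
Area = ½·DF·FE·sin F ≈ 105.71.
Circumradius = ED/(2 sin F) ≈ 21.353.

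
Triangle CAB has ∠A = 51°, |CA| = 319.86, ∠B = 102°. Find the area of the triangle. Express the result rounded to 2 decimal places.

18451.63

The third angle is ∠C = 180° − ∠A − ∠B = 27.00°.
Law of sines: |AB| = |CA|·sin C/sin B ≈ 148.46.
Law of sines: |BC| = |CA|·sin A/sin B ≈ 254.13.
Area = ½·|CA|·|AB|·sin A ≈ 18452.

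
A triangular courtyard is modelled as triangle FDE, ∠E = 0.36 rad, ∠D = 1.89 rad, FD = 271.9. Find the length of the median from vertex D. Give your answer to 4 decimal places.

288.1429

The third angle is ∠F = π − ∠D − ∠E = 0.892 rad.
Law of sines: DE = FD·sin F/sin E ≈ 600.55.
Law of sines: EF = FD·sin D/sin E ≈ 732.85.
Median from D: ½√(2·FD² + 2·DE² − EF²) ≈ 288.14.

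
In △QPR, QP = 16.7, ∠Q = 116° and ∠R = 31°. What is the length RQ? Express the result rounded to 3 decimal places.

17.660

The third angle is ∠P = 180° − ∠R − ∠Q = 33.00°.
Law of sines: RQ = QP·sin P/sin R ≈ 17.66.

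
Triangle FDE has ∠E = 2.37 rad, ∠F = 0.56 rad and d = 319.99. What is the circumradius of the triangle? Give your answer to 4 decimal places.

R ≈ 761.8182

The third angle is ∠D = π − ∠E − ∠F = 0.212 rad.
Law of sines: f = d·sin F/sin D ≈ 809.33.
Law of sines: e = d·sin E/sin D ≈ 1062.4.
Circumradius = d/(2 sin D) ≈ 761.82.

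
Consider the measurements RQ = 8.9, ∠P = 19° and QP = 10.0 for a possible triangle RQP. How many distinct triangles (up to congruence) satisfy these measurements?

QP·sin P = 10.0·sin(19°) ≈ 3.256.
Since QP sin P < RQ < QP (3.256 < 8.9 < 10.0), two triangles exist.

2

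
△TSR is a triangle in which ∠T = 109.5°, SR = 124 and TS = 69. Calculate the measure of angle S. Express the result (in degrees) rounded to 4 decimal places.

∠S ≈ 38.8631°

Law of sines: sin R = TS·sin T/SR ≈ 0.52453.
Since SR ≥ TS, only the acute value applies: ∠R ≈ 31.64°.
Then ∠S = 180° − ∠T − ∠R ≈ 38.86°.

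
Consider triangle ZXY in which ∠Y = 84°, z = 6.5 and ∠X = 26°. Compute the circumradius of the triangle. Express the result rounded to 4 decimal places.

R ≈ 3.4586

The third angle is ∠Z = 180° − ∠X − ∠Y = 70.00°.
Law of sines: x = z·sin X/sin Z ≈ 3.0323.
Law of sines: y = z·sin Y/sin Z ≈ 6.8793.
Circumradius = z/(2 sin Z) ≈ 3.4586.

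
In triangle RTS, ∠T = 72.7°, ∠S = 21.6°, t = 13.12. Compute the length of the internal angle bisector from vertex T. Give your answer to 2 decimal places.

The third angle is ∠R = 180° − ∠T − ∠S = 85.70°.
Law of sines: r = t·sin R/sin T ≈ 13.703.
Law of sines: s = t·sin S/sin T ≈ 5.0586.
The bisector from T has length 2·s·r·cos(∠T/2)/(s+r) ≈ 5.9515.

5.95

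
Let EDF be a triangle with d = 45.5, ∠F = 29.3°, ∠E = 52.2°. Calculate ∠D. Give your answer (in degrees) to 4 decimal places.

The third angle is ∠D = 180° − ∠F − ∠E = 98.50°.

∠D ≈ 98.5000°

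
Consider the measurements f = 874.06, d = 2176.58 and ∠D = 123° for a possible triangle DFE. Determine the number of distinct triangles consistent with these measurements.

f·sin D = 874.06·sin(123°) ≈ 733.
Since ∠D is not acute, a triangle exists only if d > f; here d > f, so there is exactly one triangle.

1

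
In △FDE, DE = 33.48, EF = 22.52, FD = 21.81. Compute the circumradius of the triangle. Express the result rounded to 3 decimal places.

By the law of cosines, cos F = (EF² + FD² − DE²) / (2·EF·FD) ≈ -0.14057, so ∠F ≈ 98.08°.
Circumradius = DE/(2 sin F) ≈ 16.908.

R ≈ 16.908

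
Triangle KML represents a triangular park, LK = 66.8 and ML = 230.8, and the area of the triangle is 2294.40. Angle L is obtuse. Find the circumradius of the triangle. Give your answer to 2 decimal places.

From area = ½·ML·LK·sin L, we get sin L = 2·area/(ML·LK) ≈ 0.29764.
Taking the obtuse solution, ∠L ≈ 2.839 rad.
Law of cosines then gives KM ≈ 295.24.
Circumradius = KM/(2 sin L) ≈ 495.98.

R ≈ 495.98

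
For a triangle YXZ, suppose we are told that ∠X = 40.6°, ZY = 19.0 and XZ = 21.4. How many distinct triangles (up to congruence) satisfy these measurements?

XZ·sin X = 21.4·sin(40.6°) ≈ 13.93.
Since XZ sin X < ZY < XZ (13.93 < 19.0 < 21.4), two triangles exist.

2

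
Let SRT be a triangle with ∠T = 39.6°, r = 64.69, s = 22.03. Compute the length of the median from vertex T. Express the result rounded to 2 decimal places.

41.43

By the law of cosines, t² = s² + r² − 2·s·r·cos T = 2474, so t ≈ 49.739.
Median from T: ½√(2·s² + 2·r² − t²) ≈ 41.431.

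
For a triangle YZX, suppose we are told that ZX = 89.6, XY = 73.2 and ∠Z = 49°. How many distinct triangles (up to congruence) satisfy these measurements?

2

ZX·sin Z = 89.6·sin(49°) ≈ 67.62.
Since ZX sin Z < XY < ZX (67.62 < 73.2 < 89.6), two triangles exist.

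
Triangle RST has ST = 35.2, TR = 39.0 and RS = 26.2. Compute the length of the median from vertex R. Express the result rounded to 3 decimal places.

m_R ≈ 28.177

Median from R: ½√(2·TR² + 2·RS² − ST²) ≈ 28.177.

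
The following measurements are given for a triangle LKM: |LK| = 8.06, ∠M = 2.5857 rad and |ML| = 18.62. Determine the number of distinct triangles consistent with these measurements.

0

|ML|·sin M = 18.62·sin(2.5857 rad) ≈ 9.826.
Since ∠M is not acute, a triangle exists only if |LK| > |ML|; here |LK| ≤ |ML|, so there is no triangle.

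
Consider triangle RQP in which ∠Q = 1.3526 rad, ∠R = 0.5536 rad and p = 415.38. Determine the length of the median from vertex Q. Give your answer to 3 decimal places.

The third angle is ∠P = π − ∠R − ∠Q = 1.2354 rad.
Law of sines: r = p·sin R/sin P ≈ 231.27.
Law of sines: q = p·sin Q/sin P ≈ 429.46.
Median from Q: ½√(2·p² + 2·r² − q²) ≈ 258.66.

m_Q ≈ 258.660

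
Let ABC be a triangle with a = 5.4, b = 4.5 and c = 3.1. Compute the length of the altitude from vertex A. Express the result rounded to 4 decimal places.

h_A ≈ 2.5825

Semiperimeter s = (5.4 + 4.5 + 3.1)/2 = 6.5.
Heron's formula: area = √(6.5·1.1·2·3.4) ≈ 6.9728.
The altitude from A has length 2·area/a ≈ 2.5825.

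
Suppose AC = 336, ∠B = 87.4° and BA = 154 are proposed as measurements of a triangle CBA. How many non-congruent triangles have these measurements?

1

BA·sin B = 154·sin(87.4°) ≈ 153.8.
Since AC ≥ BA, exactly one triangle exists.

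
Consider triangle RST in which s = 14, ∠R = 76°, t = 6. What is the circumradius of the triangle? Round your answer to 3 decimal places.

7.128

By the law of cosines, r² = s² + t² − 2·s·t·cos R = 191.36, so r ≈ 13.833.
Area = ½·s·t·sin R ≈ 40.752.
Circumradius = r/(2 sin R) ≈ 7.1283.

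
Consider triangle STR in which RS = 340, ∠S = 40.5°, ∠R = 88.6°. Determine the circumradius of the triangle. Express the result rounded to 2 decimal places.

219.06

The third angle is ∠T = 180° − ∠R − ∠S = 50.90°.
Law of sines: TR = RS·sin S/sin T ≈ 284.53.
Law of sines: ST = RS·sin R/sin T ≈ 437.99.
Circumradius = RS/(2 sin T) ≈ 219.06.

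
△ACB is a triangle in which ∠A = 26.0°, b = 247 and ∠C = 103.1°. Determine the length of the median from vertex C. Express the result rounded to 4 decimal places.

m_C ≈ 127.3324

The third angle is ∠B = 180° − ∠A − ∠C = 50.90°.
Law of sines: a = b·sin A/sin B ≈ 139.52.
Law of sines: c = b·sin C/sin B ≈ 310.
Median from C: ½√(2·b² + 2·a² − c²) ≈ 127.33.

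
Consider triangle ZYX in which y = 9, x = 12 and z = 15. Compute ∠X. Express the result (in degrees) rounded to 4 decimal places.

By the law of cosines, cos X = (z² + y² − x²) / (2·z·y) ≈ 0.60000, so ∠X ≈ 53.13°.

∠X ≈ 53.1301°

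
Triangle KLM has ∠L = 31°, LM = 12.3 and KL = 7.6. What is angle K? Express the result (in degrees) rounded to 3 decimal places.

∠K ≈ 114.919°

By the law of cosines, MK² = KL² + LM² − 2·KL·LM·cos L = 48.794, so MK ≈ 6.9853.
Law of cosines again: cos K = (MK² + KL² − LM²)/(2·MK·KL) ≈ -0.42134, so ∠K ≈ 114.92°.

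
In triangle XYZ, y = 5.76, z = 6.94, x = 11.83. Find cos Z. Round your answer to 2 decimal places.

By the law of cosines, cos Z = (x² + y² − z²) / (2·x·y) ≈ 0.91695, so ∠Z ≈ 23.52°.

0.92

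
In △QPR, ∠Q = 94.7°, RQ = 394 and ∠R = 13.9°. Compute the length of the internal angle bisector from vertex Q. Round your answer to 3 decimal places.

The third angle is ∠P = 180° − ∠R − ∠Q = 71.40°.
Law of sines: PR = RQ·sin Q/sin P ≈ 414.32.
Law of sines: QP = RQ·sin R/sin P ≈ 99.866.
The bisector from Q has length 2·RQ·QP·cos(∠Q/2)/(RQ+QP) ≈ 107.96.

t_Q ≈ 107.958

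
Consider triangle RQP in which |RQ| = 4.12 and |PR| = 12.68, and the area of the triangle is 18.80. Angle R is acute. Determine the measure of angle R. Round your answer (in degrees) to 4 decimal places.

46.0324

From area = ½·|PR|·|RQ|·sin R, we get sin R = 2·area/(|PR|·|RQ|) ≈ 0.71973.
Taking the acute solution, ∠R ≈ 46.03°.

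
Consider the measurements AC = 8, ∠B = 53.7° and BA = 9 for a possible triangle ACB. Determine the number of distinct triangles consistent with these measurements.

2

BA·sin B = 9·sin(53.7°) ≈ 7.253.
Since BA sin B < AC < BA (7.253 < 8 < 9), two triangles exist.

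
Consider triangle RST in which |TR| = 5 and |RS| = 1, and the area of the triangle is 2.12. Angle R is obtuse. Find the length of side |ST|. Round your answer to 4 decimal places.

5.5946

From area = ½·|TR|·|RS|·sin R, we get sin R = 2·area/(|TR|·|RS|) ≈ 0.84800.
Taking the obtuse solution, ∠R ≈ 2.129 rad.
Law of cosines then gives |ST| ≈ 5.5946.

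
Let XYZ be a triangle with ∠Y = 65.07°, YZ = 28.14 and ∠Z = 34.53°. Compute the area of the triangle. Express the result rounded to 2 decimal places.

The third angle is ∠X = 180° − ∠Y − ∠Z = 80.40°.
Law of sines: ZX = YZ·sin Y/sin X ≈ 25.88.
Law of sines: XY = YZ·sin Z/sin X ≈ 16.177.
Area = ½·YZ·ZX·sin Z ≈ 206.41.

area ≈ 206.41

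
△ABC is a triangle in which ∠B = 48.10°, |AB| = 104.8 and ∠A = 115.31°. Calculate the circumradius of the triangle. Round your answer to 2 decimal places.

183.52

The third angle is ∠C = 180° − ∠A − ∠B = 16.59°.
Law of sines: |BC| = |AB|·sin A/sin C ≈ 331.81.
Law of sines: |CA| = |AB|·sin B/sin C ≈ 273.2.
Circumradius = |AB|/(2 sin C) ≈ 183.52.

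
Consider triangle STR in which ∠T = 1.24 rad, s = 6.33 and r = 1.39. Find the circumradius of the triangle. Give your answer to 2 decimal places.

3.18

By the law of cosines, t² = r² + s² − 2·r·s·cos T = 36.285, so t ≈ 6.0237.
Area = ½·r·s·sin T ≈ 4.1608.
Circumradius = t/(2 sin T) ≈ 3.1845.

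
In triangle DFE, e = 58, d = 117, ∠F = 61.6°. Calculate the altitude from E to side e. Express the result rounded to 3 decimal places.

By the law of cosines, f² = e² + d² − 2·e·d·cos F = 10598, so f ≈ 102.95.
Area = ½·e·d·sin F ≈ 2984.6.
The altitude from E has length 2·area/e ≈ 102.92.

102.919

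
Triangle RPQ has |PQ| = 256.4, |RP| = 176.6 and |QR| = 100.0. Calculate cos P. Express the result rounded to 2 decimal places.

0.96

By the law of cosines, cos P = (|RP|² + |PQ|² − |QR|²) / (2·|RP|·|PQ|) ≈ 0.95989, so ∠P ≈ 16.28°.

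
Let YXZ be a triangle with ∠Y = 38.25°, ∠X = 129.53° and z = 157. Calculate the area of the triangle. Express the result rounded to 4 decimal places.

The third angle is ∠Z = 180° − ∠Y − ∠X = 12.22°.
Law of sines: y = z·sin Y/sin Z ≈ 459.2.
Law of sines: x = z·sin X/sin Z ≈ 572.09.
Area = ½·z·y·sin X ≈ 27803.

27803.1076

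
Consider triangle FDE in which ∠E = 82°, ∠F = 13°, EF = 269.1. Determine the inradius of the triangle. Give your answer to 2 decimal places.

The third angle is ∠D = 180° − ∠E − ∠F = 85.00°.
Law of sines: DE = EF·sin F/sin D ≈ 60.766.
Law of sines: FD = EF·sin E/sin D ≈ 267.5.
Area = ½·EF·DE·sin E ≈ 8096.4.
Semiperimeter s = (60.766+269.1+267.5)/2 = 298.68.
Inradius = area/s = 8096.4/298.68 ≈ 27.107.

r ≈ 27.11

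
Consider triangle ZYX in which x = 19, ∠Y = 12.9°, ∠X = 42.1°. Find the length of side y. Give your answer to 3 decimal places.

6.327

The third angle is ∠Z = 180° − ∠Y − ∠X = 125.00°.
Law of sines: y = x·sin Y/sin X ≈ 6.3269.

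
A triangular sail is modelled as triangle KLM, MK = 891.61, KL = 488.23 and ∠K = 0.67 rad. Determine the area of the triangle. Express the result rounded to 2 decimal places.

Area = ½·MK·KL·sin K ≈ 1.3516e+05.

area ≈ 135160.94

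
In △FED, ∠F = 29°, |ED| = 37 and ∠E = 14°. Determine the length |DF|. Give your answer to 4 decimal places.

18.4631

The third angle is ∠D = 180° − ∠F − ∠E = 137.00°.
Law of sines: |DF| = |ED|·sin E/sin F ≈ 18.463.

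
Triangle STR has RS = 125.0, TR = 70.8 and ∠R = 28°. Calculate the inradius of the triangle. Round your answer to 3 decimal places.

15.586

By the law of cosines, ST² = TR² + RS² − 2·TR·RS·cos R = 5009.5, so ST ≈ 70.778.
Area = ½·TR·RS·sin R ≈ 2077.4.
Semiperimeter s = (70.8+125+70.778)/2 = 133.29.
Inradius = area/s = 2077.4/133.29 ≈ 15.586.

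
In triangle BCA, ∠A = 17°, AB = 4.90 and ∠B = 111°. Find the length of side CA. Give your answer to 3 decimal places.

The third angle is ∠C = 180° − ∠A − ∠B = 52.00°.
Law of sines: CA = AB·sin B/sin C ≈ 5.8052.

5.805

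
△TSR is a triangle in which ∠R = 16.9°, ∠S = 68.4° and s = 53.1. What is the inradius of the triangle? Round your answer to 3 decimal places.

The third angle is ∠T = 180° − ∠S − ∠R = 94.70°.
Law of sines: t = s·sin T/sin S ≈ 56.918.
Law of sines: r = s·sin R/sin S ≈ 16.602.
Area = ½·s·t·sin R ≈ 439.3.
Semiperimeter p = (56.918+53.1+16.602)/2 = 63.31.
Inradius = area/p = 439.3/63.31 ≈ 6.9389.

6.939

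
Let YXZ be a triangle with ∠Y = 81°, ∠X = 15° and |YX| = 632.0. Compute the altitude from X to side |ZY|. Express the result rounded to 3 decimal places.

The third angle is ∠Z = 180° − ∠Y − ∠X = 84.00°.
Law of sines: |XZ| = |YX|·sin Y/sin Z ≈ 627.66.
Law of sines: |ZY| = |YX|·sin X/sin Z ≈ 164.47.
Area = ½·|YX|·|XZ|·sin X ≈ 51334.
The altitude from X has length 2·area/|ZY| ≈ 624.22.

624.219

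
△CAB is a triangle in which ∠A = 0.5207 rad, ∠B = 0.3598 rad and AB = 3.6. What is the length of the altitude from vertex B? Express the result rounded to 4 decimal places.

The third angle is ∠C = π − ∠A − ∠B = 2.2611 rad.
Law of sines: BC = AB·sin A/sin C ≈ 2.3227.
Law of sines: CA = AB·sin B/sin C ≈ 1.6439.
Area = ½·AB·BC·sin B ≈ 1.472.
The altitude from B has length 2·area/CA ≈ 1.791.

h_B ≈ 1.7910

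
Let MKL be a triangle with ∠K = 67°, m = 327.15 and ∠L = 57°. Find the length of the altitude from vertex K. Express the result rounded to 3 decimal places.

The third angle is ∠M = 180° − ∠K − ∠L = 56.00°.
Law of sines: k = m·sin K/sin M ≈ 363.24.
Law of sines: l = m·sin L/sin M ≈ 330.95.
Area = ½·m·k·sin L ≈ 49832.
The altitude from K has length 2·area/k ≈ 274.37.

h_K ≈ 274.371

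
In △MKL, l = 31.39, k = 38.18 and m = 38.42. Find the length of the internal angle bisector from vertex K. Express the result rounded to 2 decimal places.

By the law of cosines, cos K = (l² + m² − k²) / (2·l·m) ≈ 0.41613, so ∠K ≈ 65.41°.
The bisector from K has length 2·l·m·cos(∠K/2)/(l+m) ≈ 29.074.

t_K ≈ 29.07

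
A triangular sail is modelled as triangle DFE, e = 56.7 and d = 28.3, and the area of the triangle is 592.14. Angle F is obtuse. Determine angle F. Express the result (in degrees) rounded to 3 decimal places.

From area = ½·e·d·sin F, we get sin F = 2·area/(e·d) ≈ 0.73805.
Taking the obtuse solution, ∠F ≈ 132.43°.

∠F ≈ 132.435°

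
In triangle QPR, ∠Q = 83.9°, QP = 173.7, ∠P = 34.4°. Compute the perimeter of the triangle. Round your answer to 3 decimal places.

The third angle is ∠R = 180° − ∠Q − ∠P = 61.70°.
Law of sines: PR = QP·sin Q/sin R ≈ 196.16.
Law of sines: RQ = QP·sin P/sin R ≈ 111.46.
Semiperimeter s = (196.16+111.46+173.7)/2 = 240.66.
Perimeter = 196.16 + 111.46 + 173.7 = 481.32.

481.319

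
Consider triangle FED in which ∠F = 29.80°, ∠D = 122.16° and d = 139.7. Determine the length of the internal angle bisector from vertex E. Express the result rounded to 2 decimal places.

t_E ≈ 100.27

The third angle is ∠E = 180° − ∠D − ∠F = 28.04°.
Law of sines: f = d·sin F/sin D ≈ 82.011.
Law of sines: e = d·sin E/sin D ≈ 77.574.
The bisector from E has length 2·d·f·cos(∠E/2)/(d+f) ≈ 100.27.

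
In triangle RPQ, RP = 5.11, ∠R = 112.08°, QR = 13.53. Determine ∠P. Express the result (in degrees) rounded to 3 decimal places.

∠P ≈ 50.881°

By the law of cosines, PQ² = QR² + RP² − 2·QR·RP·cos R = 261.15, so PQ ≈ 16.16.
Law of cosines again: cos P = (RP² + PQ² − QR²)/(2·RP·PQ) ≈ 0.63093, so ∠P ≈ 50.88°.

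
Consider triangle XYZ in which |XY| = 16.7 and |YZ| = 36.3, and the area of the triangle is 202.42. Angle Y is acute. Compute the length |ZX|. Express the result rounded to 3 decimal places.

From area = ½·|XY|·|YZ|·sin Y, we get sin Y = 2·area/(|XY|·|YZ|) ≈ 0.66782.
Taking the acute solution, ∠Y ≈ 41.90°.
Law of cosines then gives |ZX| ≈ 26.347.

26.347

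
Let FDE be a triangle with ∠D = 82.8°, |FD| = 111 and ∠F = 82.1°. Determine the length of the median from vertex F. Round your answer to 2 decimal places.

The third angle is ∠E = 180° − ∠F − ∠D = 15.10°.
Law of sines: |DE| = |FD|·sin F/sin E ≈ 422.05.
Law of sines: |EF| = |FD|·sin D/sin E ≈ 422.74.
Median from F: ½√(2·|EF|² + 2·|FD|² − |DE|²) ≈ 225.79.

225.79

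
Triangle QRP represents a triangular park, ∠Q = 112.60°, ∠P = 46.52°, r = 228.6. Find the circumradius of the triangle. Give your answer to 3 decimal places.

320.696

The third angle is ∠R = 180° − ∠P − ∠Q = 20.88°.
Law of sines: q = r·sin Q/sin R ≈ 592.14.
Law of sines: p = r·sin P/sin R ≈ 465.4.
Circumradius = r/(2 sin R) ≈ 320.7.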